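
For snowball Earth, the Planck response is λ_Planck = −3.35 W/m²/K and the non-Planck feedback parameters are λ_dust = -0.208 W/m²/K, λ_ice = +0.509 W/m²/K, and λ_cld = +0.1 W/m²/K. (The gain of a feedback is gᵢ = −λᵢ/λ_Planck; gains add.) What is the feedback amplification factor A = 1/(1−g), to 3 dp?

1.136

Convert to gains: g_dust = -0.208/3.35 = -0.06209; g_ice = 0.509/3.35 = 0.1519; g_cld = 0.1/3.35 = 0.02985.
Total gain g = 0.11966.
A = 1/(1 − 0.11966) = 1.136.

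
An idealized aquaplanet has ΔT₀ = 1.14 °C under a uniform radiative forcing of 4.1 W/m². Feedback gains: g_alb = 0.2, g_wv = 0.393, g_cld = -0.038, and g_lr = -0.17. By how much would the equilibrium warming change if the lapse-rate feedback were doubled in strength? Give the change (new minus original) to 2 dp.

-0.40 °C

Original: g = 0.385, ΔT = 1.14/(1−0.385) = 1.8537 °C.
With doubled lapse-rate: g' = 0.215, ΔT' = 1.14/(1−0.215) = 1.4522 °C.
Change = 1.4522 − 1.8537 = -0.40 °C.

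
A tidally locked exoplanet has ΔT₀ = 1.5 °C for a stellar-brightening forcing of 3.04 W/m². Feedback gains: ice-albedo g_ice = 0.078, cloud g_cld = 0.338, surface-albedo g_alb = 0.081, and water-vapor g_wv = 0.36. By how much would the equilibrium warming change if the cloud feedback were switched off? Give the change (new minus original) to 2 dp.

Original: g = 0.857, ΔT = 1.5/(1−0.857) = 10.4895 °C.
Without cloud: g' = 0.519, ΔT' = 1.5/(1−0.519) = 3.1185 °C.
Change = 3.1185 − 10.4895 = -7.37 °C.

-7.37 °C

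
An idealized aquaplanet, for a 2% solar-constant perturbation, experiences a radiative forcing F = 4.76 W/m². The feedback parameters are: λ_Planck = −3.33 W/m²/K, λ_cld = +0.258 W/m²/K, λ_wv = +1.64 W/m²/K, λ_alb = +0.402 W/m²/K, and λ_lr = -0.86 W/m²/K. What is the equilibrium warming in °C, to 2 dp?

2.52 °C

Net feedback parameter λ = (−3.33) + (+0.258) + (+1.64) + (+0.402) + (-0.86) = -1.89 W/m²/K.
ΔT = −F/λ = −4.76/(-1.89) = 2.52 °C.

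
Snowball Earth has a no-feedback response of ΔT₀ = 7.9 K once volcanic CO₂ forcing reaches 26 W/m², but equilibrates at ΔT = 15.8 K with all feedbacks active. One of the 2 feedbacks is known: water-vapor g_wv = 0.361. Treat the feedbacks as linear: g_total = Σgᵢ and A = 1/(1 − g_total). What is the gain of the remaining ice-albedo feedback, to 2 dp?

0.14

Amplification A = ΔT/ΔT₀ = 15.8/7.9 = 2.
Total gain g = 1 − 1/A = 1 − 1/2 = 0.5.
The known gain is 0.361.
g_ice = 0.5 − 0.361 = 0.14.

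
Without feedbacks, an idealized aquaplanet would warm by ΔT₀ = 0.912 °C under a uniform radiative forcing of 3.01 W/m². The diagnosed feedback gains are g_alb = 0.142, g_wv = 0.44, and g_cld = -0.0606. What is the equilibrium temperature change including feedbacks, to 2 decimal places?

Total gain g = 0.142 + 0.44 − 0.0606 = 0.5214.
Amplification A = 1/(1 − 0.5214) = 2.089.
ΔT = 0.912 × 2.089 = 1.91 °C.

1.91 °C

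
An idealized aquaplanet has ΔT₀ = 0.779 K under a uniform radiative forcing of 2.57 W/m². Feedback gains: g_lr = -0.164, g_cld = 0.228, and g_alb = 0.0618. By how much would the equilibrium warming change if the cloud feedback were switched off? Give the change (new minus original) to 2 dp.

-0.18 K

Original: g = 0.1258, ΔT = 0.779/(1−0.1258) = 0.8911 K.
Without cloud: g' = -0.1022, ΔT' = 0.779/(1+0.1022) = 0.7068 K.
Change = 0.7068 − 0.8911 = -0.18 K.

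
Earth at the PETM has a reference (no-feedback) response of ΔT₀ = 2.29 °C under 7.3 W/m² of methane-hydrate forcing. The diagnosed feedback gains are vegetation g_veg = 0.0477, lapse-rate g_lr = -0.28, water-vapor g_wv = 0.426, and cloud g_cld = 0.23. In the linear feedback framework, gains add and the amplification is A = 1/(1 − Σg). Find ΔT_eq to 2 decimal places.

Total gain g = 0.0477 − 0.28 + 0.426 + 0.23 = 0.4237.
Amplification A = 1/(1 − 0.4237) = 1.735.
ΔT = 2.29 × 1.735 = 3.97 °C.

3.97 °C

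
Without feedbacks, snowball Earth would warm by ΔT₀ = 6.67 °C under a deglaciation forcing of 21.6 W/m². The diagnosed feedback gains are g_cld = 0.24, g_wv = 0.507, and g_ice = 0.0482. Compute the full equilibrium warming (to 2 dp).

32.57 °C

Total gain g = 0.24 + 0.507 + 0.0482 = 0.7952.
Amplification A = 1/(1 − 0.7952) = 4.883.
ΔT = 6.67 × 4.883 = 32.57 °C.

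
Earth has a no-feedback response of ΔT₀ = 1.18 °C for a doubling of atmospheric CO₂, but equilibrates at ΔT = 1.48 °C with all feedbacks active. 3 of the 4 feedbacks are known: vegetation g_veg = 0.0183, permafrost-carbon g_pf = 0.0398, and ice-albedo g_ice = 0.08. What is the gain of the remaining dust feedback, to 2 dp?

0.06

Amplification A = ΔT/ΔT₀ = 1.48/1.18 = 1.254.
Total gain g = 1 − 1/A = 1 − 1/1.254 = 0.2026.
Known gains sum to 0.0183 + 0.0398 + 0.08 = 0.1381.
g_dust = 0.2026 − 0.1381 = 0.06.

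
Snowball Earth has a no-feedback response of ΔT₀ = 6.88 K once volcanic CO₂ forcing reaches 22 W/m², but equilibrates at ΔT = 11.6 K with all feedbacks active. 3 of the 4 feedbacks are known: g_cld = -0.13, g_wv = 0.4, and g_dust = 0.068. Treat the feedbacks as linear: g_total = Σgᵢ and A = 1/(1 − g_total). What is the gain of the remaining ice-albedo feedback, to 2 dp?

Amplification A = ΔT/ΔT₀ = 11.6/6.88 = 1.686.
Total gain g = 1 − 1/A = 1 − 1/1.686 = 0.4069.
Known gains sum to -0.13 + 0.4 + 0.068 = 0.338.
g_ice = 0.4069 − 0.338 = 0.07.

0.07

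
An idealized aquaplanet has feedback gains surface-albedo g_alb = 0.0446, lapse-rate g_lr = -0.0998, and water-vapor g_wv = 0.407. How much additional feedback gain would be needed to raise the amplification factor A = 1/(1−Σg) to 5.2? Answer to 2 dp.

Current total gain = 0.3518.
Target gain for A = 5.2: g* = 1 − 1/5.2 = 0.8077.
Additional gain needed = 0.8077 − 0.3518 = 0.46.

0.46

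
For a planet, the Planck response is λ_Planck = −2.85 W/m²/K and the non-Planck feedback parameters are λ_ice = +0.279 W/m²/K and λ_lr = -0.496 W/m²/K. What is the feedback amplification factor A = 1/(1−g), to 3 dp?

0.929

Convert to gains: g_ice = 0.279/2.85 = 0.09789; g_lr = -0.496/2.85 = -0.174.
Total gain g = -0.07611.
A = 1/(1 + 0.07611) = 0.929.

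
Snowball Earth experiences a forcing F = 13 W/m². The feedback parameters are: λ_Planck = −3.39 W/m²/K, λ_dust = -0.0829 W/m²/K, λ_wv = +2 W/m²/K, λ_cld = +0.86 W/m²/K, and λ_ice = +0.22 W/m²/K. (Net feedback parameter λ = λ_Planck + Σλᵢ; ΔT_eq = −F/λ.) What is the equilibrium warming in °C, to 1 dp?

33.1 °C

Net feedback parameter λ = (−3.39) + (-0.0829) + (+2) + (+0.86) + (+0.22) = -0.3929 W/m²/K.
ΔT = −F/λ = −13/(-0.3929) = 33.1 °C.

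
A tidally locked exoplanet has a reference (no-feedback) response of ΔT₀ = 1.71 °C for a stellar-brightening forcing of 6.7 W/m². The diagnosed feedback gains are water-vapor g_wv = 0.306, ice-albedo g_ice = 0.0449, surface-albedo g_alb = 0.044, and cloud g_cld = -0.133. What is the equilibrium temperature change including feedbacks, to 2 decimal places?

Total gain g = 0.306 + 0.0449 + 0.044 − 0.133 = 0.2619.
Amplification A = 1/(1 − 0.2619) = 1.355.
ΔT = 1.71 × 1.355 = 2.32 °C.

2.32 °C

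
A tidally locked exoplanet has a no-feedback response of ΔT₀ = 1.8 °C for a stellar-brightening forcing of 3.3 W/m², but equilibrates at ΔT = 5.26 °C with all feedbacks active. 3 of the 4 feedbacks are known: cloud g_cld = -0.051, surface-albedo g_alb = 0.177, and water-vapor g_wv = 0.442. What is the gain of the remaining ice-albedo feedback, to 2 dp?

Amplification A = ΔT/ΔT₀ = 5.26/1.8 = 2.922.
Total gain g = 1 − 1/A = 1 − 1/2.922 = 0.6578.
Known gains sum to -0.051 + 0.177 + 0.442 = 0.568.
g_ice = 0.6578 − 0.568 = 0.09.

0.09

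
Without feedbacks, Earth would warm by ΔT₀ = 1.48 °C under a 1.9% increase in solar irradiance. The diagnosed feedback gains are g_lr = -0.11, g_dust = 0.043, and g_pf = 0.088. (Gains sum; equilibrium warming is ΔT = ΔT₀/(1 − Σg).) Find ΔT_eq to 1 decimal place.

1.5 °C

Total gain g = -0.11 + 0.043 + 0.088 = 0.021.
Amplification A = 1/(1 − 0.021) = 1.021.
ΔT = 1.48 × 1.021 = 1.5 °C.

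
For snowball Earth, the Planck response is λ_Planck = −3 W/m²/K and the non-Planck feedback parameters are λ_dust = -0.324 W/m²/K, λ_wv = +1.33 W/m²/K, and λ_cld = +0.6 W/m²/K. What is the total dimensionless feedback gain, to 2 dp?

0.54

Convert to gains: g_dust = -0.324/3 = -0.108; g_wv = 1.33/3 = 0.4433; g_cld = 0.6/3 = 0.2.
Total gain g = 0.5353.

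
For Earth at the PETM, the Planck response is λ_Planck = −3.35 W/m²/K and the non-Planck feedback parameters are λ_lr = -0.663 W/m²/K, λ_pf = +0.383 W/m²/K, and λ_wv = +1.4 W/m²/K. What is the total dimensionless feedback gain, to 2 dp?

0.33

Convert to gains: g_lr = -0.663/3.35 = -0.1979; g_pf = 0.383/3.35 = 0.1143; g_wv = 1.4/3.35 = 0.4179.
Total gain g = 0.3343.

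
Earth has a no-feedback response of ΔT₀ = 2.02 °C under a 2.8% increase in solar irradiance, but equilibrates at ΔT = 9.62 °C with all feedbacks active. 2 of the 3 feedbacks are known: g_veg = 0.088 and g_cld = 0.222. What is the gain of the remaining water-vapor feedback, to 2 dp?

Amplification A = ΔT/ΔT₀ = 9.62/2.02 = 4.762.
Total gain g = 1 − 1/A = 1 − 1/4.762 = 0.79.
Known gains sum to 0.088 + 0.222 = 0.31.
g_wv = 0.79 − 0.31 = 0.48.

0.48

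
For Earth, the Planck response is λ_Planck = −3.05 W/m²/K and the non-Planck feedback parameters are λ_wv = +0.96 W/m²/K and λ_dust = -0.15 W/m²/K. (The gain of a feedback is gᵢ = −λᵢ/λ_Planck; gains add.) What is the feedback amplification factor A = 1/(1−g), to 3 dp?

1.362

Convert to gains: g_wv = 0.96/3.05 = 0.3148; g_dust = -0.15/3.05 = -0.04918.
Total gain g = 0.26562.
A = 1/(1 − 0.26562) = 1.362.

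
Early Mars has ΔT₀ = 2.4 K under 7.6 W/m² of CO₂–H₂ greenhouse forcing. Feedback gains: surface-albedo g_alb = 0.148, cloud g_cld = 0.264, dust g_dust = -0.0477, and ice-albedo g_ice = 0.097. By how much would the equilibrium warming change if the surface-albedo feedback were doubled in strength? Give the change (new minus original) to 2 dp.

1.69 K

Original: g = 0.4613, ΔT = 2.4/(1−0.4613) = 4.4552 K.
With doubled surface-albedo: g' = 0.6093, ΔT' = 2.4/(1−0.6093) = 6.1428 K.
Change = 6.1428 − 4.4552 = 1.69 K.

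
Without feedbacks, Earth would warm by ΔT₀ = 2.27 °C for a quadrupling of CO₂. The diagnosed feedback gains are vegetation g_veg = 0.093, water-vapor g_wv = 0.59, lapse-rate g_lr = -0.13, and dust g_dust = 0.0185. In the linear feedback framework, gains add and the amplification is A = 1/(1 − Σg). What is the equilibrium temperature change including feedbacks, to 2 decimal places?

Total gain g = 0.093 + 0.59 − 0.13 + 0.0185 = 0.5715.
Amplification A = 1/(1 − 0.5715) = 2.334.
ΔT = 2.27 × 2.334 = 5.30 °C.

5.30 °C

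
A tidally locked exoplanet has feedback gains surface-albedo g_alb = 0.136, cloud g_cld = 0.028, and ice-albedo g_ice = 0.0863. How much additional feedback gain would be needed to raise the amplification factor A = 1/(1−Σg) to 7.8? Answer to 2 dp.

Current total gain = 0.2503.
Target gain for A = 7.8: g* = 1 − 1/7.8 = 0.8718.
Additional gain needed = 0.8718 − 0.2503 = 0.62.

0.62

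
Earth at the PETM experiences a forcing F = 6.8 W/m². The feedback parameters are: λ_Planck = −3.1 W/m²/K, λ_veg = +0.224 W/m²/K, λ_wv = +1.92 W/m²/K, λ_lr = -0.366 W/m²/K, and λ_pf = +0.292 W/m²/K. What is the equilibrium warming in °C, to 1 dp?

Net feedback parameter λ = (−3.1) + (+0.224) + (+1.92) + (-0.366) + (+0.292) = -1.03 W/m²/K.
ΔT = −F/λ = −6.8/(-1.03) = 6.6 °C.

6.6 °C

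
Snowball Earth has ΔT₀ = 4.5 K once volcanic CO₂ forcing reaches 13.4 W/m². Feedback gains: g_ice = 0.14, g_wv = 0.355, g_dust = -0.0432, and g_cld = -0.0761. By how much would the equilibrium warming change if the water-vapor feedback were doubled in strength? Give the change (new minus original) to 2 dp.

Original: g = 0.3757, ΔT = 4.5/(1−0.3757) = 7.2081 K.
With doubled water-vapor: g' = 0.7307, ΔT' = 4.5/(1−0.7307) = 16.7100 K.
Change = 16.7100 − 7.2081 = 9.50 K.

9.50 K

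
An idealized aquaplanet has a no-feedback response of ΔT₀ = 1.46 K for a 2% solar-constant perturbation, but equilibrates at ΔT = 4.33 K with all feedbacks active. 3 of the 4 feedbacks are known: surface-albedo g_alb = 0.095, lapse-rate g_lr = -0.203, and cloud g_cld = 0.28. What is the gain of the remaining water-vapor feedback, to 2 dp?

Amplification A = ΔT/ΔT₀ = 4.33/1.46 = 2.966.
Total gain g = 1 − 1/A = 1 − 1/2.966 = 0.6628.
Known gains sum to 0.095 − 0.203 + 0.28 = 0.172.
g_wv = 0.6628 − 0.172 = 0.49.

0.49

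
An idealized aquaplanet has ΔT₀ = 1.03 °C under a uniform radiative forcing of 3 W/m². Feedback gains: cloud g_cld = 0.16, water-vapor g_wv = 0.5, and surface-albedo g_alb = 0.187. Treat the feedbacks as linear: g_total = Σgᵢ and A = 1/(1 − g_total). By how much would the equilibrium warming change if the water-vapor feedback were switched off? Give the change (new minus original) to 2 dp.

-5.15 °C

Original: g = 0.847, ΔT = 1.03/(1−0.847) = 6.7320 °C.
Without water-vapor: g' = 0.347, ΔT' = 1.03/(1−0.347) = 1.5773 °C.
Change = 1.5773 − 6.7320 = -5.15 °C.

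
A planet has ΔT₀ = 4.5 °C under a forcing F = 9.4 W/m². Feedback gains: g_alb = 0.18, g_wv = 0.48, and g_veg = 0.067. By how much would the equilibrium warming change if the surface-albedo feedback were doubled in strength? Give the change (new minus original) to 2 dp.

31.90 °C

Original: g = 0.727, ΔT = 4.5/(1−0.727) = 16.4835 °C.
With doubled surface-albedo: g' = 0.907, ΔT' = 4.5/(1−0.907) = 48.3871 °C.
Change = 48.3871 − 16.4835 = 31.90 °C.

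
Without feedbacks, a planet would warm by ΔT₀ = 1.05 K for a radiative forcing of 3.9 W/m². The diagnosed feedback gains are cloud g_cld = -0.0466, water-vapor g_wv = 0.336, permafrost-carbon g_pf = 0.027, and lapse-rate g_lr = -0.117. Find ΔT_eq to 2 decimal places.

Total gain g = -0.0466 + 0.336 + 0.027 − 0.117 = 0.1994.
Amplification A = 1/(1 − 0.1994) = 1.249.
ΔT = 1.05 × 1.249 = 1.31 K.

1.31 K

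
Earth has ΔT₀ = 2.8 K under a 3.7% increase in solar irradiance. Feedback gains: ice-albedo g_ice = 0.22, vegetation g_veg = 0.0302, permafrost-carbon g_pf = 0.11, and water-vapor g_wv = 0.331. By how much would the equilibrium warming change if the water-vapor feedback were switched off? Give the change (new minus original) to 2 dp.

Original: g = 0.6912, ΔT = 2.8/(1−0.6912) = 9.0674 K.
Without water-vapor: g' = 0.3602, ΔT' = 2.8/(1−0.3602) = 4.3764 K.
Change = 4.3764 − 9.0674 = -4.69 K.

-4.69 K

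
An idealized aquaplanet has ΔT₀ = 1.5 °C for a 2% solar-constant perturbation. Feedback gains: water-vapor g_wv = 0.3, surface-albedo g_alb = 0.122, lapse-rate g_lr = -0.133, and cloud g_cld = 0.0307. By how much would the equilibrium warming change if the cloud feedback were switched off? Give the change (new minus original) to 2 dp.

Original: g = 0.3197, ΔT = 1.5/(1−0.3197) = 2.2049 °C.
Without cloud: g' = 0.289, ΔT' = 1.5/(1−0.289) = 2.1097 °C.
Change = 2.1097 − 2.2049 = -0.10 °C.

-0.10 °C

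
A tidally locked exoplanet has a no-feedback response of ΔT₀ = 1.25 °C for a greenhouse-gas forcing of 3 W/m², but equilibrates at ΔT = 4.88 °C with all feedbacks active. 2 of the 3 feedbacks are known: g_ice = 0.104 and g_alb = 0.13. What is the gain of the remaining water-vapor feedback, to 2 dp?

Amplification A = ΔT/ΔT₀ = 4.88/1.25 = 3.904.
Total gain g = 1 − 1/A = 1 − 1/3.904 = 0.7439.
Known gains sum to 0.104 + 0.13 = 0.234.
g_wv = 0.7439 − 0.234 = 0.51.

0.51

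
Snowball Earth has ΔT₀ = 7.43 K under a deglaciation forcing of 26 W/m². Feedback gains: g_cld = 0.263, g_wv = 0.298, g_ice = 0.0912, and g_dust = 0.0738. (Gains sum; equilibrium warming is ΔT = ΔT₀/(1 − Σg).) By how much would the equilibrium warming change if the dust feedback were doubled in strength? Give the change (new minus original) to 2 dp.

Original: g = 0.726, ΔT = 7.43/(1−0.726) = 27.1168 K.
With doubled dust: g' = 0.7998, ΔT' = 7.43/(1−0.7998) = 37.1129 K.
Change = 37.1129 − 27.1168 = 10.00 K.

10.00 K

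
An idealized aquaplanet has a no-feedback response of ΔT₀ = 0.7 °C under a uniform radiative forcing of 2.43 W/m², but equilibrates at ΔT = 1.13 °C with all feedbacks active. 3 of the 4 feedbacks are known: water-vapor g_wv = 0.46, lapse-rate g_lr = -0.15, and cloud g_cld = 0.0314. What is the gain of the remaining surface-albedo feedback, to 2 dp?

0.04

Amplification A = ΔT/ΔT₀ = 1.13/0.7 = 1.614.
Total gain g = 1 − 1/A = 1 − 1/1.614 = 0.3804.
Known gains sum to 0.46 − 0.15 + 0.0314 = 0.3414.
g_alb = 0.3804 − 0.3414 = 0.04.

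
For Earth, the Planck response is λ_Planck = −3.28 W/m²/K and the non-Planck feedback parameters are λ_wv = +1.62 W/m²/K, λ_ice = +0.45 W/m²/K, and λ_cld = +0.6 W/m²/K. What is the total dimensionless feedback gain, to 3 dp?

Convert to gains: g_wv = 1.62/3.28 = 0.4939; g_ice = 0.45/3.28 = 0.1372; g_cld = 0.6/3.28 = 0.1829.
Total gain g = 0.814.

0.814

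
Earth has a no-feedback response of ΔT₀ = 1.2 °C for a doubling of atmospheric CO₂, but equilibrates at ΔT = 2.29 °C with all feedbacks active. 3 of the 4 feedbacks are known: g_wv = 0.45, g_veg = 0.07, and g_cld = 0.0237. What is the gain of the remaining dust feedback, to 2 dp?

Amplification A = ΔT/ΔT₀ = 2.29/1.2 = 1.908.
Total gain g = 1 − 1/A = 1 − 1/1.908 = 0.4759.
Known gains sum to 0.45 + 0.07 + 0.0237 = 0.5437.
g_dust = 0.4759 − 0.5437 = -0.07.

-0.07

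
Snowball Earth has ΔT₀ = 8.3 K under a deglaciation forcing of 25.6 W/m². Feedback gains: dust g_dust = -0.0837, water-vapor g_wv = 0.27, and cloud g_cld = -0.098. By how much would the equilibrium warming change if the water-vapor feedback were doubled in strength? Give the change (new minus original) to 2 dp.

Original: g = 0.0883, ΔT = 8.3/(1−0.0883) = 9.1039 K.
With doubled water-vapor: g' = 0.3583, ΔT' = 8.3/(1−0.3583) = 12.9344 K.
Change = 12.9344 − 9.1039 = 3.83 K.

3.83 K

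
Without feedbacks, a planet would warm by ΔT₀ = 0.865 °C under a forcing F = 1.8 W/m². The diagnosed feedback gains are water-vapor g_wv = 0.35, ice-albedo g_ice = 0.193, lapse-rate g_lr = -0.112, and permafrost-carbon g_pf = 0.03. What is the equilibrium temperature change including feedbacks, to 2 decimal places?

1.60 °C

Total gain g = 0.35 + 0.193 − 0.112 + 0.03 = 0.461.
Amplification A = 1/(1 − 0.461) = 1.855.
ΔT = 0.865 × 1.855 = 1.60 °C.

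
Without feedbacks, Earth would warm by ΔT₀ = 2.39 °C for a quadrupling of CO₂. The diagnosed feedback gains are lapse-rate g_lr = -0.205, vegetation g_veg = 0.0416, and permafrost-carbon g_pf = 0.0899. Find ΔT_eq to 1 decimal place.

2.2 °C

Total gain g = -0.205 + 0.0416 + 0.0899 = -0.0735.
Amplification A = 1/(1 + 0.0735) = 0.9315.
ΔT = 2.39 × 0.9315 = 2.2 °C.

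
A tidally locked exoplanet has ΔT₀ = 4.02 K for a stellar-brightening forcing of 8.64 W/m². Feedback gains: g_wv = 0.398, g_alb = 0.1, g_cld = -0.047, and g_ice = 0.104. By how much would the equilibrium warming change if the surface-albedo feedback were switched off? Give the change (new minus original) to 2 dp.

Original: g = 0.555, ΔT = 4.02/(1−0.555) = 9.0337 K.
Without surface-albedo: g' = 0.455, ΔT' = 4.02/(1−0.455) = 7.3761 K.
Change = 7.3761 − 9.0337 = -1.66 K.

-1.66 K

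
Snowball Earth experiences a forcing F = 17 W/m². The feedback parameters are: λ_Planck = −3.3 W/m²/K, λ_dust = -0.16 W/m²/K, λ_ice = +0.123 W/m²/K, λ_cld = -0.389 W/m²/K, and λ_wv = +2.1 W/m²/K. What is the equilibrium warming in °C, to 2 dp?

Net feedback parameter λ = (−3.3) + (-0.16) + (+0.123) + (-0.389) + (+2.1) = -1.626 W/m²/K.
ΔT = −F/λ = −17/(-1.626) = 10.46 °C.

10.46 °C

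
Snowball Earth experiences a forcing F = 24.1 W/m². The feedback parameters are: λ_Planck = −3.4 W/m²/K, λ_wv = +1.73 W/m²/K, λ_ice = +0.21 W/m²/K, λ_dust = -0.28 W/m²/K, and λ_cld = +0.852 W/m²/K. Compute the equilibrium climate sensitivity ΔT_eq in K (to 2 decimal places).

27.14 K

Net feedback parameter λ = (−3.4) + (+1.73) + (+0.21) + (-0.28) + (+0.852) = -0.888 W/m²/K.
ΔT = −F/λ = −24.1/(-0.888) = 27.14 K.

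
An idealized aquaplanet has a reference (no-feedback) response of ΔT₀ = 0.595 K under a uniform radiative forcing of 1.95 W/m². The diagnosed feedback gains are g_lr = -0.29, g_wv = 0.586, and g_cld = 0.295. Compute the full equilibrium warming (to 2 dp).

Total gain g = -0.29 + 0.586 + 0.295 = 0.591.
Amplification A = 1/(1 − 0.591) = 2.445.
ΔT = 0.595 × 2.445 = 1.45 K.

1.45 K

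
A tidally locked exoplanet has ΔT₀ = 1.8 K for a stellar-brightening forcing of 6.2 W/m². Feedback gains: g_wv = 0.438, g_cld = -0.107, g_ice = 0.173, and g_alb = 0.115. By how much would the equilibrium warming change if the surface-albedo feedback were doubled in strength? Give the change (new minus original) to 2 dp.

Original: g = 0.619, ΔT = 1.8/(1−0.619) = 4.7244 K.
With doubled surface-albedo: g' = 0.734, ΔT' = 1.8/(1−0.734) = 6.7669 K.
Change = 6.7669 − 4.7244 = 2.04 K.

2.04 K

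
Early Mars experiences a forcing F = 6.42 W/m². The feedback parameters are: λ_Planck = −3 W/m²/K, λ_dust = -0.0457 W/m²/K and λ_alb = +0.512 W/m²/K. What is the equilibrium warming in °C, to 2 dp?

2.53 °C

Net feedback parameter λ = (−3) + (-0.0457) + (+0.512) = -2.5337 W/m²/K.
ΔT = −F/λ = −6.42/(-2.5337) = 2.53 °C.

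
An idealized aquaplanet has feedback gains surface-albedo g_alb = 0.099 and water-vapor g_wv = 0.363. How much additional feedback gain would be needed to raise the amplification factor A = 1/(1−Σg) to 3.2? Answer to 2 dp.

Current total gain = 0.462.
Target gain for A = 3.2: g* = 1 − 1/3.2 = 0.6875.
Additional gain needed = 0.6875 − 0.462 = 0.23.

0.23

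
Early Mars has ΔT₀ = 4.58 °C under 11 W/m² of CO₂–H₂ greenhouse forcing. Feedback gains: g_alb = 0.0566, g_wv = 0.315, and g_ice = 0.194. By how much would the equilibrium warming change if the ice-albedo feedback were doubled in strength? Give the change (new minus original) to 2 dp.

Original: g = 0.5656, ΔT = 4.58/(1−0.5656) = 10.5433 °C.
With doubled ice-albedo: g' = 0.7596, ΔT' = 4.58/(1−0.7596) = 19.0516 °C.
Change = 19.0516 − 10.5433 = 8.51 °C.

8.51 °C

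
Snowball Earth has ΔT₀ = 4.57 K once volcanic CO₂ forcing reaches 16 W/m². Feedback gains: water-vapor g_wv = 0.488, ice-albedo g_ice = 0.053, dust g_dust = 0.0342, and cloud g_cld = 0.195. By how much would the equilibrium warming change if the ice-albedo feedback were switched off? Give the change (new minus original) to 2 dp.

Original: g = 0.7702, ΔT = 4.57/(1−0.7702) = 19.8869 K.
Without ice-albedo: g' = 0.7172, ΔT' = 4.57/(1−0.7172) = 16.1598 K.
Change = 16.1598 − 19.8869 = -3.73 K.

-3.73 K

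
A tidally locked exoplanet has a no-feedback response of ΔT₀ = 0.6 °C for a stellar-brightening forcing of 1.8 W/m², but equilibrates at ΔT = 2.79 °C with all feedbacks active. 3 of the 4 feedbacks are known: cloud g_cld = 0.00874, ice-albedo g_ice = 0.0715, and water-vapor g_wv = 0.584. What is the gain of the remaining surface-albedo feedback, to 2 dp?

Amplification A = ΔT/ΔT₀ = 2.79/0.6 = 4.65.
Total gain g = 1 − 1/A = 1 − 1/4.65 = 0.7849.
Known gains sum to 0.00874 + 0.0715 + 0.584 = 0.66424.
g_alb = 0.7849 − 0.66424 = 0.12.

0.12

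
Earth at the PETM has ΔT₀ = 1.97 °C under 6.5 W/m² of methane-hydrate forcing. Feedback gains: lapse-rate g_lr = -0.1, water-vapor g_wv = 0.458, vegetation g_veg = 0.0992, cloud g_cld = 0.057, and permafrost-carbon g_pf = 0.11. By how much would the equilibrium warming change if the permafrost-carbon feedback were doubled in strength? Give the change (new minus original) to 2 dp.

2.17 °C

Original: g = 0.6242, ΔT = 1.97/(1−0.6242) = 5.2422 °C.
With doubled permafrost-carbon: g' = 0.7342, ΔT' = 1.97/(1−0.7342) = 7.4116 °C.
Change = 7.4116 − 5.2422 = 2.17 °C.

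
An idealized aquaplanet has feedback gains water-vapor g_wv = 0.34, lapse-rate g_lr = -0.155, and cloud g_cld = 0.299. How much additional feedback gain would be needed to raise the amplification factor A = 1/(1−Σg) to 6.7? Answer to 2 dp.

Current total gain = 0.484.
Target gain for A = 6.7: g* = 1 − 1/6.7 = 0.8507.
Additional gain needed = 0.8507 − 0.484 = 0.37.

0.37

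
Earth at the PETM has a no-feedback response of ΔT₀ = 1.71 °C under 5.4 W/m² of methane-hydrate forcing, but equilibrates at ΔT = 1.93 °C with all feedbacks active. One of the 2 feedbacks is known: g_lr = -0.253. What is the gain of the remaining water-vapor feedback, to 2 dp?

Amplification A = ΔT/ΔT₀ = 1.93/1.71 = 1.129.
Total gain g = 1 − 1/A = 1 − 1/1.129 = 0.1143.
The known gain is -0.253.
g_wv = 0.1143 + 0.253 = 0.37.

0.37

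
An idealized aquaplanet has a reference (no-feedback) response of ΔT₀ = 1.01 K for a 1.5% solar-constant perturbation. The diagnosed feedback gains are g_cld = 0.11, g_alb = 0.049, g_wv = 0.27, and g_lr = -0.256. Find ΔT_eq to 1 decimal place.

1.2 K

Total gain g = 0.11 + 0.049 + 0.27 − 0.256 = 0.173.
Amplification A = 1/(1 − 0.173) = 1.209.
ΔT = 1.01 × 1.209 = 1.2 K.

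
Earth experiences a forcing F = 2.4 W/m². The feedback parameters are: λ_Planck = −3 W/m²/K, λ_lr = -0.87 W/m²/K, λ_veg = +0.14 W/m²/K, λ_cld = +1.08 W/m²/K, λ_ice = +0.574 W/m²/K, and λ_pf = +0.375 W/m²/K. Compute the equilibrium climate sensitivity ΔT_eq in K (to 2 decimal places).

Net feedback parameter λ = (−3) + (-0.87) + (+0.14) + (+1.08) + (+0.574) + (+0.375) = -1.701 W/m²/K.
ΔT = −F/λ = −2.4/(-1.701) = 1.41 K.

1.41 K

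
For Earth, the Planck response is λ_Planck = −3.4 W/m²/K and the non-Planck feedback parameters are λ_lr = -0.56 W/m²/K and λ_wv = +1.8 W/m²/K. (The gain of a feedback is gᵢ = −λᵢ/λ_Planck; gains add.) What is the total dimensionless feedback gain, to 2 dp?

Convert to gains: g_lr = -0.56/3.4 = -0.1647; g_wv = 1.8/3.4 = 0.5294.
Total gain g = 0.3647.

0.36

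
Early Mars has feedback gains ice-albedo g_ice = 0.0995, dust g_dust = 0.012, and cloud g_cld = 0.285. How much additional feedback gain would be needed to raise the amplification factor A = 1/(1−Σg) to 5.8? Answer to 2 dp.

0.43

Current total gain = 0.3965.
Target gain for A = 5.8: g* = 1 − 1/5.8 = 0.8276.
Additional gain needed = 0.8276 − 0.3965 = 0.43.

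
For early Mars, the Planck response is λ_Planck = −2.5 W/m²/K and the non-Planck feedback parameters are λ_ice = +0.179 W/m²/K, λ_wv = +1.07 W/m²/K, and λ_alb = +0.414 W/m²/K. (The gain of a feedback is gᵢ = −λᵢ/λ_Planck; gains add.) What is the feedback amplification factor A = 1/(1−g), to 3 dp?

Convert to gains: g_ice = 0.179/2.5 = 0.0716; g_wv = 1.07/2.5 = 0.428; g_alb = 0.414/2.5 = 0.1656.
Total gain g = 0.6652.
A = 1/(1 − 0.6652) = 2.987.

2.987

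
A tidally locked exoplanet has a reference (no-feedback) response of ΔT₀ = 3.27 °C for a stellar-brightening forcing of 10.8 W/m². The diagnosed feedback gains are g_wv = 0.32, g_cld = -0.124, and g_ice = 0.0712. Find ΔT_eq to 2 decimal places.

Total gain g = 0.32 − 0.124 + 0.0712 = 0.2672.
Amplification A = 1/(1 − 0.2672) = 1.365.
ΔT = 3.27 × 1.365 = 4.46 °C.

4.46 °C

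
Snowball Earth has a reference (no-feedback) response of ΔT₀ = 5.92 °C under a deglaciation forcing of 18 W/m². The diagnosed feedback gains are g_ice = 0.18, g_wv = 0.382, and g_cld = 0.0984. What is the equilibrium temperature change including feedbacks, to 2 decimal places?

17.43 °C

Total gain g = 0.18 + 0.382 + 0.0984 = 0.6604.
Amplification A = 1/(1 − 0.6604) = 2.945.
ΔT = 5.92 × 2.945 = 17.43 °C.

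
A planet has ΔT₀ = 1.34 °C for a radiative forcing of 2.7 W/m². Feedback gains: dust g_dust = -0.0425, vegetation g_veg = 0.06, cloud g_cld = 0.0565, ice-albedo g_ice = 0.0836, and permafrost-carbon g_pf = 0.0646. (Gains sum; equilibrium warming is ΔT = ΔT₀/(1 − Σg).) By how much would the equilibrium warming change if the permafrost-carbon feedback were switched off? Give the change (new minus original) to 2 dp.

Original: g = 0.2222, ΔT = 1.34/(1−0.2222) = 1.7228 °C.
Without permafrost-carbon: g' = 0.1576, ΔT' = 1.34/(1−0.1576) = 1.5907 °C.
Change = 1.5907 − 1.7228 = -0.13 °C.

-0.13 °C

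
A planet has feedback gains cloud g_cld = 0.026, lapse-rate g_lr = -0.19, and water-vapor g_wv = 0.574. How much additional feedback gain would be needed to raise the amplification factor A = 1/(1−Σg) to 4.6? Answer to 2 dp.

Current total gain = 0.41.
Target gain for A = 4.6: g* = 1 − 1/4.6 = 0.7826.
Additional gain needed = 0.7826 − 0.41 = 0.37.

0.37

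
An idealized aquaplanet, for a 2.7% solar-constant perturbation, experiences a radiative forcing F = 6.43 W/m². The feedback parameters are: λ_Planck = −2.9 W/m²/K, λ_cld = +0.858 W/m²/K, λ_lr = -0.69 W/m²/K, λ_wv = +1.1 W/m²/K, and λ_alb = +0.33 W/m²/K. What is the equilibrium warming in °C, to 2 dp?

4.94 °C

Net feedback parameter λ = (−2.9) + (+0.858) + (-0.69) + (+1.1) + (+0.33) = -1.302 W/m²/K.
ΔT = −F/λ = −6.43/(-1.302) = 4.94 °C.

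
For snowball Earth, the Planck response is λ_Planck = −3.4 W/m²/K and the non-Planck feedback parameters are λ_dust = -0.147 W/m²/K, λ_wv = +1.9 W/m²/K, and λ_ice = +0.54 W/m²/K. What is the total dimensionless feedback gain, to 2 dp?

0.67

Convert to gains: g_dust = -0.147/3.4 = -0.04324; g_wv = 1.9/3.4 = 0.5588; g_ice = 0.54/3.4 = 0.1588.
Total gain g = 0.67436.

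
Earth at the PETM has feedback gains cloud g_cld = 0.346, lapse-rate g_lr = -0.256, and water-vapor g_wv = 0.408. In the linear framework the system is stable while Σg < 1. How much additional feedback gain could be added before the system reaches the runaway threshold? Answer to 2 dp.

0.50

Current total gain = 0.346 − 0.256 + 0.408 = 0.498.
Margin to runaway = 1 − 0.498 = 0.50.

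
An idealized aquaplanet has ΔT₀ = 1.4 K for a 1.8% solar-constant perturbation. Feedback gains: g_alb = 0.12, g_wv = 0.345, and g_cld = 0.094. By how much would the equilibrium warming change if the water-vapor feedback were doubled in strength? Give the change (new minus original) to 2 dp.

11.41 K

Original: g = 0.559, ΔT = 1.4/(1−0.559) = 3.1746 K.
With doubled water-vapor: g' = 0.904, ΔT' = 1.4/(1−0.904) = 14.5833 K.
Change = 14.5833 − 3.1746 = 11.41 K.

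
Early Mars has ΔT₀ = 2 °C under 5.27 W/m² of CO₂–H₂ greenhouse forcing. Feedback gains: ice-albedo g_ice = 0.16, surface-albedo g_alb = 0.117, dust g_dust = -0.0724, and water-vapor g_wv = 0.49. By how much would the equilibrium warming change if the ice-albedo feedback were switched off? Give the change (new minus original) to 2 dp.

Original: g = 0.6946, ΔT = 2/(1−0.6946) = 6.5488 °C.
Without ice-albedo: g' = 0.5346, ΔT' = 2/(1−0.5346) = 4.2974 °C.
Change = 4.2974 − 6.5488 = -2.25 °C.

-2.25 °C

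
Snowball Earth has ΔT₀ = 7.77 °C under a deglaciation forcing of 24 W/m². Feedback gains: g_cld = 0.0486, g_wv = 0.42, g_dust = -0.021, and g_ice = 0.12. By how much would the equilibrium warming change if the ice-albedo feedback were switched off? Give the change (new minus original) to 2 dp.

Original: g = 0.5676, ΔT = 7.77/(1−0.5676) = 17.9695 °C.
Without ice-albedo: g' = 0.4476, ΔT' = 7.77/(1−0.4476) = 14.0659 °C.
Change = 14.0659 − 17.9695 = -3.90 °C.

-3.90 °C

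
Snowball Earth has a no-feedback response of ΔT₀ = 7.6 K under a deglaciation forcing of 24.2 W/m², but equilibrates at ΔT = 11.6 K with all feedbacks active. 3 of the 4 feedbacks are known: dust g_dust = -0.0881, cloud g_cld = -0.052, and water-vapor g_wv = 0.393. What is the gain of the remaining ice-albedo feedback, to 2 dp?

Amplification A = ΔT/ΔT₀ = 11.6/7.6 = 1.526.
Total gain g = 1 − 1/A = 1 − 1/1.526 = 0.3447.
Known gains sum to -0.0881 − 0.052 + 0.393 = 0.2529.
g_ice = 0.3447 − 0.2529 = 0.09.

0.09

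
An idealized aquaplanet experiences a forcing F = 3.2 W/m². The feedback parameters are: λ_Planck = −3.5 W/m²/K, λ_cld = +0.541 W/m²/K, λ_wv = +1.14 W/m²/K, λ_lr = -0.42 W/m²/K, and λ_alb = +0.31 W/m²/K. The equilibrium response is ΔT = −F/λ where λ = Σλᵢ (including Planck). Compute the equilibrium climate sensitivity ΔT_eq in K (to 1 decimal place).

1.7 K

Net feedback parameter λ = (−3.5) + (+0.541) + (+1.14) + (-0.42) + (+0.31) = -1.929 W/m²/K.
ΔT = −F/λ = −3.2/(-1.929) = 1.7 K.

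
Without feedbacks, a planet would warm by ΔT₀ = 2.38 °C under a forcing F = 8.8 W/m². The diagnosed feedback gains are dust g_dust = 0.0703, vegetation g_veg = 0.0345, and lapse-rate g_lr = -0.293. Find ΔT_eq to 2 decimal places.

2.00 °C

Total gain g = 0.0703 + 0.0345 − 0.293 = -0.1882.
Amplification A = 1/(1 + 0.1882) = 0.8416.
ΔT = 2.38 × 0.8416 = 2.00 °C.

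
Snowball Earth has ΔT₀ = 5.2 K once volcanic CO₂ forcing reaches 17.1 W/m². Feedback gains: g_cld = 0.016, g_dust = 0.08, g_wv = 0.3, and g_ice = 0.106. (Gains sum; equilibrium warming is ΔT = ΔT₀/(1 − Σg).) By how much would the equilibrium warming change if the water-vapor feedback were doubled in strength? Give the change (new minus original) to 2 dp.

Original: g = 0.502, ΔT = 5.2/(1−0.502) = 10.4418 K.
With doubled water-vapor: g' = 0.802, ΔT' = 5.2/(1−0.802) = 26.2626 K.
Change = 26.2626 − 10.4418 = 15.82 K.

15.82 K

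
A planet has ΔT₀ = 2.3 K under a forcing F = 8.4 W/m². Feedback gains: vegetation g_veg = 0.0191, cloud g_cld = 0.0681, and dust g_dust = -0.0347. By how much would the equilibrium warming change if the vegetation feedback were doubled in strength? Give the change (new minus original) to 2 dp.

0.05 K

Original: g = 0.0525, ΔT = 2.3/(1−0.0525) = 2.4274 K.
With doubled vegetation: g' = 0.0716, ΔT' = 2.3/(1−0.0716) = 2.4774 K.
Change = 2.4774 − 2.4274 = 0.05 K.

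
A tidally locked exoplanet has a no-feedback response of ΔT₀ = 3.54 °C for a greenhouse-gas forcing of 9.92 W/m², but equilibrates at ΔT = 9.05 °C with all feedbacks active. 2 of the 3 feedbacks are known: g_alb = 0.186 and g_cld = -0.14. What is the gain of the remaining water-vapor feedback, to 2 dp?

Amplification A = ΔT/ΔT₀ = 9.05/3.54 = 2.556.
Total gain g = 1 − 1/A = 1 − 1/2.556 = 0.6088.
Known gains sum to 0.186 − 0.14 = 0.046.
g_wv = 0.6088 − 0.046 = 0.56.

0.56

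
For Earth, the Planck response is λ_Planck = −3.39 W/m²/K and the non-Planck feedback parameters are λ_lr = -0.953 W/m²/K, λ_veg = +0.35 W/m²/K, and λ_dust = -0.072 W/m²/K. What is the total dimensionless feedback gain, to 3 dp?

-0.199

Convert to gains: g_lr = -0.953/3.39 = -0.2811; g_veg = 0.35/3.39 = 0.1032; g_dust = -0.072/3.39 = -0.02124.
Total gain g = -0.19914.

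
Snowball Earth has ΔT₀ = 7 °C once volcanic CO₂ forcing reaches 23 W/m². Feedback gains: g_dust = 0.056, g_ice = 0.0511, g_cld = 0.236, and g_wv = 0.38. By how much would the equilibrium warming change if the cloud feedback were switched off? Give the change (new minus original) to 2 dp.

-11.63 °C

Original: g = 0.7231, ΔT = 7/(1−0.7231) = 25.2799 °C.
Without cloud: g' = 0.4871, ΔT' = 7/(1−0.4871) = 13.6479 °C.
Change = 13.6479 − 25.2799 = -11.63 °C.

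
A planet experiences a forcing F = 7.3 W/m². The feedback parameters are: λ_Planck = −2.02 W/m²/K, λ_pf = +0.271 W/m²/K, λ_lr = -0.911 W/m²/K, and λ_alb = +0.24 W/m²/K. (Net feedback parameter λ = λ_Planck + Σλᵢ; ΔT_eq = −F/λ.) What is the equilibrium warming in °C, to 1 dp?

Net feedback parameter λ = (−2.02) + (+0.271) + (-0.911) + (+0.24) = -2.42 W/m²/K.
ΔT = −F/λ = −7.3/(-2.42) = 3.0 °C.

3.0 °C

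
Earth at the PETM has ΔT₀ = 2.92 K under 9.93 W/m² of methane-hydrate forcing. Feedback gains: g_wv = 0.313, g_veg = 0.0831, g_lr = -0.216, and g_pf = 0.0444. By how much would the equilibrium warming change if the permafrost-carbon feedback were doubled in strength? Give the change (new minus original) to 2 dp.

0.23 K

Original: g = 0.2245, ΔT = 2.92/(1−0.2245) = 3.7653 K.
With doubled permafrost-carbon: g' = 0.2689, ΔT' = 2.92/(1−0.2689) = 3.9940 K.
Change = 3.9940 − 3.7653 = 0.23 K.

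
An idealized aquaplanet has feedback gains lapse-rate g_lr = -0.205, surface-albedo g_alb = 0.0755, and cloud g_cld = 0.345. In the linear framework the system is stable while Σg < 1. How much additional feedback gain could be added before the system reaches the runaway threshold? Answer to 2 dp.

0.78

Current total gain = -0.205 + 0.0755 + 0.345 = 0.2155.
Margin to runaway = 1 − 0.2155 = 0.78.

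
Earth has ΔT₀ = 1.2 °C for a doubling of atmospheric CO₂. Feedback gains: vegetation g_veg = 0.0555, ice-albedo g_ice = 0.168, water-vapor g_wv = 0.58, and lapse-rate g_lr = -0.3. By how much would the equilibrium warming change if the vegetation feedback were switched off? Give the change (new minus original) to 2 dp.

Original: g = 0.5035, ΔT = 1.2/(1−0.5035) = 2.4169 °C.
Without vegetation: g' = 0.448, ΔT' = 1.2/(1−0.448) = 2.1739 °C.
Change = 2.1739 − 2.4169 = -0.24 °C.

-0.24 °C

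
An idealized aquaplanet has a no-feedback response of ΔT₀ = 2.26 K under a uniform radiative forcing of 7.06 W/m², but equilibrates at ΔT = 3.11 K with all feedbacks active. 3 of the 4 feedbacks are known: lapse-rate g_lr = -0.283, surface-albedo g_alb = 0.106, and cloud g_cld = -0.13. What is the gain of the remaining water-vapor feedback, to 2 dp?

Amplification A = ΔT/ΔT₀ = 3.11/2.26 = 1.376.
Total gain g = 1 − 1/A = 1 − 1/1.376 = 0.2733.
Known gains sum to -0.283 + 0.106 − 0.13 = -0.307.
g_wv = 0.2733 + 0.307 = 0.58.

0.58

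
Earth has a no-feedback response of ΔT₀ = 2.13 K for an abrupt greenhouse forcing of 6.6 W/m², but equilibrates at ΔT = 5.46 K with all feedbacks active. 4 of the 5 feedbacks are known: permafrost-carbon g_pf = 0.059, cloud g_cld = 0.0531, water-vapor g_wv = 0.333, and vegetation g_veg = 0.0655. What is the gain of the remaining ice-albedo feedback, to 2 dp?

Amplification A = ΔT/ΔT₀ = 5.46/2.13 = 2.563.
Total gain g = 1 − 1/A = 1 − 1/2.563 = 0.6098.
Known gains sum to 0.059 + 0.0531 + 0.333 + 0.0655 = 0.5106.
g_ice = 0.6098 − 0.5106 = 0.10.

0.10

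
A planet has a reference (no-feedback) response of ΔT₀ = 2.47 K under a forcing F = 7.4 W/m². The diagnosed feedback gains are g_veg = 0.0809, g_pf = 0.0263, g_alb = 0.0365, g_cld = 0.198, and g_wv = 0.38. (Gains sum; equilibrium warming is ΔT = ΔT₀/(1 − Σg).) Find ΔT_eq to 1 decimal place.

8.9 K

Total gain g = 0.0809 + 0.0263 + 0.0365 + 0.198 + 0.38 = 0.7217.
Amplification A = 1/(1 − 0.7217) = 3.593.
ΔT = 2.47 × 3.593 = 8.9 K.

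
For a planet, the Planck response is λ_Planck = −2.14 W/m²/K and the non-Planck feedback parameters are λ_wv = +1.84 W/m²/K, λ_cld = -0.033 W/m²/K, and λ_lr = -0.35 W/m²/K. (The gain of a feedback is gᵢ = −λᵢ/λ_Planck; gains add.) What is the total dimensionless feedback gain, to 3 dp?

0.681

Convert to gains: g_wv = 1.84/2.14 = 0.8598; g_cld = -0.033/2.14 = -0.01542; g_lr = -0.35/2.14 = -0.1636.
Total gain g = 0.68078.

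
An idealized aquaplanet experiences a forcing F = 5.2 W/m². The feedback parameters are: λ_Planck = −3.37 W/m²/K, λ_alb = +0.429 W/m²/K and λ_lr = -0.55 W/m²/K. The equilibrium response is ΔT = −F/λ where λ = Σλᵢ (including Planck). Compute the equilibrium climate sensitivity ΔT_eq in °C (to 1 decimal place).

Net feedback parameter λ = (−3.37) + (+0.429) + (-0.55) = -3.491 W/m²/K.
ΔT = −F/λ = −5.2/(-3.491) = 1.5 °C.

1.5 °C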